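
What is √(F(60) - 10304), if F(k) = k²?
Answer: 4*I*√419 ≈ 81.878*I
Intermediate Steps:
√(F(60) - 10304) = √(60² - 10304) = √(3600 - 10304) = √(-6704) = 4*I*√419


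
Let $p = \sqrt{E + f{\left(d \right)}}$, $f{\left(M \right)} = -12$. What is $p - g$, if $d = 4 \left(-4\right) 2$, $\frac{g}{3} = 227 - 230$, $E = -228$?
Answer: $9 + 4 i \sqrt{15} \approx 9.0 + 15.492 i$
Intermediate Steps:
$g = -9$ ($g = 3 \left(227 - 230\right) = 3 \left(-3\right) = -9$)
$d = -32$ ($d = \left(-16\right) 2 = -32$)
$p = 4 i \sqrt{15}$ ($p = \sqrt{-228 - 12} = \sqrt{-240} = 4 i \sqrt{15} \approx 15.492 i$)
$p - g = 4 i \sqrt{15} - -9 = 4 i \sqrt{15} + 9 = 9 + 4 i \sqrt{15}$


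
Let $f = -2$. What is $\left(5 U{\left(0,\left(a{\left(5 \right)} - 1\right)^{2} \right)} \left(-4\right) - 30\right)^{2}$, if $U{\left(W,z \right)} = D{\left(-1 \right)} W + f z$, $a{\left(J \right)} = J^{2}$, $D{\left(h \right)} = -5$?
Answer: $529460100$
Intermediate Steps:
$U{\left(W,z \right)} = - 5 W - 2 z$
$\left(5 U{\left(0,\left(a{\left(5 \right)} - 1\right)^{2} \right)} \left(-4\right) - 30\right)^{2} = \left(5 \left(\left(-5\right) 0 - 2 \left(5^{2} - 1\right)^{2}\right) \left(-4\right) - 30\right)^{2} = \left(5 \left(0 - 2 \left(25 - 1\right)^{2}\right) \left(-4\right) - 30\right)^{2} = \left(5 \left(0 - 2 \cdot 24^{2}\right) \left(-4\right) - 30\right)^{2} = \left(5 \left(0 - 1152\right) \left(-4\right) - 30\right)^{2} = \left(5 \left(-1152\right) \left(-4\right) - 30\right)^{2} = \left(\left(-5760\right) \left(-4\right) - 30\right)^{2} = \left(23040 - 30\right)^{2} = 23010^{2} = 529460100$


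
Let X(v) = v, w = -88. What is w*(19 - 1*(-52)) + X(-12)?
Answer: -6260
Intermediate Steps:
w*(19 - 1*(-52)) + X(-12) = -88*(19 - 1*(-52)) - 12 = -88*(19 + 52) - 12 = -88*71 - 12 = -6248 - 12 = -6260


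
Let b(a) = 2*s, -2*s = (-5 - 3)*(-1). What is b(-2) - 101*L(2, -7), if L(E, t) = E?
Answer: -210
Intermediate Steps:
s = -4 (s = -(-5 - 3)*(-1)/2 = -(-4)*(-1) = -½*8 = -4)
b(a) = -8 (b(a) = 2*(-4) = -8)
b(-2) - 101*L(2, -7) = -8 - 101*2 = -8 - 202 = -210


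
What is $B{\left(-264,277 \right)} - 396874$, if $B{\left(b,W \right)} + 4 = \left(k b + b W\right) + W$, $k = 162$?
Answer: $-512497$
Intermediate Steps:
$B{\left(b,W \right)} = -4 + W + 162 b + W b$ ($B{\left(b,W \right)} = -4 + \left(\left(162 b + b W\right) + W\right) = -4 + \left(\left(162 b + W b\right) + W\right) = -4 + \left(W + 162 b + W b\right) = -4 + W + 162 b + W b$)
$B{\left(-264,277 \right)} - 396874 = \left(-4 + 277 + 162 \left(-264\right) + 277 \left(-264\right)\right) - 396874 = \left(-4 + 277 - 42768 - 73128\right) - 396874 = -115623 - 396874 = -512497$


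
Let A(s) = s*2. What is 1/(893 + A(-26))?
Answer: 1/841 ≈ 0.0011891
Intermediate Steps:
A(s) = 2*s
1/(893 + A(-26)) = 1/(893 + 2*(-26)) = 1/(893 - 52) = 1/841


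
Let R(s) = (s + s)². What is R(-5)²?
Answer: 10000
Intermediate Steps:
R(s) = 4*s² (R(s) = (2*s)² = 4*s²)
R(-5)² = (4*(-5)²)² = (4*25)² = 100² = 10000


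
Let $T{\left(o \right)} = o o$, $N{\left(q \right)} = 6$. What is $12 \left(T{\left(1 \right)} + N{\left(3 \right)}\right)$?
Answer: $84$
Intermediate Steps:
$T{\left(o \right)} = o^{2}$
$12 \left(T{\left(1 \right)} + N{\left(3 \right)}\right) = 12 \left(1^{2} + 6\right) = 12 \left(1 + 6\right) = 12 \cdot 7 = 84$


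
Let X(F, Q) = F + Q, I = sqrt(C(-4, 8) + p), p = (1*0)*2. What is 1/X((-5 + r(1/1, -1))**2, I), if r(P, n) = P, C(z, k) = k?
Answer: 2/31 - sqrt(2)/124 ≈ 0.053111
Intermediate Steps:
p = 0 (p = 0*2 = 0)
I = 2*sqrt(2) (I = sqrt(8 + 0) = sqrt(8) = 2*sqrt(2) ≈ 2.8284)
1/X((-5 + r(1/1, -1))**2, I) = 1/((-5 + 1/1)**2 + 2*sqrt(2)) = 1/((-5 + 1)**2 + 2*sqrt(2)) = 1/((-4)**2 + 2*sqrt(2)) = 1/(16 + 2*sqrt(2))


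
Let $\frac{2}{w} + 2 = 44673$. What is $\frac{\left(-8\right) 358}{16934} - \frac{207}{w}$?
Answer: $- \frac{78293479763}{16934} \approx -4.6234 \cdot 10^{6}$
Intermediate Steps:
$w = \frac{2}{44671}$ ($w = \frac{2}{-2 + 44673} = \frac{2}{44671} \approx 4.4772 \cdot 10^{-5}$)
$\frac{\left(-8\right) 358}{16934} - \frac{207}{w} = \frac{\left(-8\right) 358}{16934} - \frac{207}{\frac{2}{44671}} = \left(-2864\right) \frac{1}{16934} - \frac{9246897}{2} = - \frac{1432}{8467} - \frac{9246897}{2} = - \frac{78293479763}{16934}$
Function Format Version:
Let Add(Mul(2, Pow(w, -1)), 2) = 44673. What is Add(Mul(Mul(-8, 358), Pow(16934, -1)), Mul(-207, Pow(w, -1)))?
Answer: Rational(-78293479763, 16934) ≈ -4.6234e+6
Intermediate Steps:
w = Rational(2, 44671) (w = Mul(2, Pow(Add(-2, 44673), -1)) = Mul(2, Pow(44671, -1)) = Mul(2, Rational(1, 44671)) = Rational(2, 44671) ≈ 4.4772e-5)
Add(Mul(Mul(-8, 358), Pow(16934, -1)), Mul(-207, Pow(w, -1))) = Add(Mul(Mul(-8, 358), Pow(16934, -1)), Mul(-207, Pow(Rational(2, 44671), -1))) = Add(Mul(-2864, Rational(1, 16934)), Mul(-207, Rational(44671, 2))) = Add(Rational(-1432, 8467), Rational(-9246897, 2)) = Rational(-78293479763, 16934)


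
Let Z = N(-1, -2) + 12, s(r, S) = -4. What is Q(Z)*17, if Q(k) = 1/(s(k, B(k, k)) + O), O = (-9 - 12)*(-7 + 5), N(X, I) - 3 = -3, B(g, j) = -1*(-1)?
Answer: 17/38 ≈ 0.44737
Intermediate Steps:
B(g, j) = 1
N(X, I) = 0 (N(X, I) = 3 - 3 = 0)
O = 42 (O = -21*(-2) = 42)
Z = 12 (Z = 0 + 12 = 12)
Q(k) = 1/38 (Q(k) = 1/(-4 + 42) = 1/38)
Q(Z)*17 = (1/38)*17 = 17/38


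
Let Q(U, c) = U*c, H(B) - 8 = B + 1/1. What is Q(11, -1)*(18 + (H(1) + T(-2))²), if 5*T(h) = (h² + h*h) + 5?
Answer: -48609/25 ≈ -1944.4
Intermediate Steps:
T(h) = 1 + 2*h²/5 (T(h) = ((h² + h*h) + 5)/5 = ((h² + h²) + 5)/5 = (2*h² + 5)/5 = (5 + 2*h²)/5 = 1 + 2*h²/5)
H(B) = 9 + B (H(B) = 8 + (B + 1/1) = 8 + (B + 1) = 8 + (1 + B) = 9 + B)
Q(11, -1)*(18 + (H(1) + T(-2))²) = (11*(-1))*(18 + ((9 + 1) + (1 + (⅖)*(-2)²))²) = -11*(18 + (10 + (1 + (⅖)*4))²) = -11*(18 + (10 + (1 + 8/5))²) = -11*(18 + (10 + 13/5)²) = -11*(18 + (63/5)²) = -11*(18 + 3969/25) = -11*4419/25 = -48609/25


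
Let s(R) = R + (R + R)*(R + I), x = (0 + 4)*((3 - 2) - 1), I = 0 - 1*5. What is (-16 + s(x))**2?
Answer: 256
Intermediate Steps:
I = -5 (I = 0 - 5 = -5)
x = 0 (x = 4*(1 - 1) = 4*0 = 0)
s(R) = R + 2*R*(-5 + R) (s(R) = R + (R + R)*(R - 5) = R + (2*R)*(-5 + R) = R + 2*R*(-5 + R))
(-16 + s(x))**2 = (-16 + 0*(-9 + 2*0))**2 = (-16 + 0*(-9 + 0))**2 = (-16 + 0*(-9))**2 = (-16 + 0)**2 = (-16)**2 = 256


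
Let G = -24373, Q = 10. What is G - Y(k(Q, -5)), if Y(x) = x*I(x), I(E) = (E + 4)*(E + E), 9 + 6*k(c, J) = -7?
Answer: -658583/27 ≈ -24392.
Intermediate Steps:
k(c, J) = -8/3 (k(c, J) = -3/2 + (1/6)*(-7) = -3/2 - 7/6 = -8/3)
I(E) = 2*E*(4 + E) (I(E) = (4 + E)*(2*E) = 2*E*(4 + E))
Y(x) = 2*x**2*(4 + x) (Y(x) = x*(2*x*(4 + x)) = 2*x**2*(4 + x))
G - Y(k(Q, -5)) = -24373 - 2*(-8/3)**2*(4 - 8/3) = -24373 - 2*64*4/(9*3) = -24373 - 1*512/27 = -24373 - 512/27 = -658583/27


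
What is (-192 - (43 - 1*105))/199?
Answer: -130/199 ≈ -0.65327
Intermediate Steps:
(-192 - (43 - 1*105))/199 = (-192 - (43 - 105))*(1/199) = (-192 - 1*(-62))*(1/199) = (-192 + 62)*(1/199) = -130*1/199 = -130/199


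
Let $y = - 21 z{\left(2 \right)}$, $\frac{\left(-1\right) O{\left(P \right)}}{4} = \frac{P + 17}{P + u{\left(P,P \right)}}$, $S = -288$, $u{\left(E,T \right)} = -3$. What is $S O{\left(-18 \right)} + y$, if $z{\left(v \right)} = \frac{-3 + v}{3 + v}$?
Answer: $\frac{2067}{35} \approx 59.057$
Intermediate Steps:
$z{\left(v \right)} = \frac{-3 + v}{3 + v}$
$O{\left(P \right)} = - \frac{4 \left(17 + P\right)}{-3 + P}$ ($O{\left(P \right)} = - 4 \frac{P + 17}{P - 3} = - 4 \frac{17 + P}{-3 + P} = - \frac{4 \left(17 + P\right)}{-3 + P}$)
$y = \frac{21}{5}$ ($y = - 21 \frac{-3 + 2}{3 + 2} = - 21 \cdot \frac{1}{5} \left(-1\right) = \left(-21\right) \left(- \frac{1}{5}\right) = \frac{21}{5} \approx 4.2$)
$S O{\left(-18 \right)} + y = - 288 \frac{4 \left(-17 - -18\right)}{-3 - 18} + \frac{21}{5} = - 288 \frac{4 \left(-17 + 18\right)}{-21} + \frac{21}{5} = - 288 \cdot 4 \left(- \frac{1}{21}\right) 1 + \frac{21}{5} = \left(-288\right) \left(- \frac{4}{21}\right) + \frac{21}{5} = \frac{384}{7} + \frac{21}{5} = \frac{2067}{35}$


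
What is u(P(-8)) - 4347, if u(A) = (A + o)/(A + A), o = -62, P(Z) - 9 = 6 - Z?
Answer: -200001/46 ≈ -4347.8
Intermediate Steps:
P(Z) = 15 - Z (P(Z) = 9 + (6 - Z) = 15 - Z)
u(A) = (-62 + A)/(2*A) (u(A) = (A - 62)/(A + A) = (-62 + A)/((2*A)) = (-62 + A)*(1/(2*A)) = (-62 + A)/(2*A))
u(P(-8)) - 4347 = (-62 + (15 - 1*(-8)))/(2*(15 - 1*(-8))) - 4347 = (-62 + (15 + 8))/(2*(15 + 8)) - 4347 = (½)*(-62 + 23)/23 - 4347 = (½)*(1/23)*(-39) - 4347 = -39/46 - 4347 = -200001/46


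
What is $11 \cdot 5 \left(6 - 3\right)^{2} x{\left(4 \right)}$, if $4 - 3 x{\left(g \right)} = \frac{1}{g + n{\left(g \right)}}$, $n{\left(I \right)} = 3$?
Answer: $\frac{4455}{7} \approx 636.43$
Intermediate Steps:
$x{\left(g \right)} = \frac{4}{3} - \frac{1}{3 \left(3 + g\right)}$ ($x{\left(g \right)} = \frac{4}{3} - \frac{1}{3 \left(g + 3\right)} = \frac{4}{3} - \frac{1}{3 \left(3 + g\right)}$)
$11 \cdot 5 \left(6 - 3\right)^{2} x{\left(4 \right)} = 11 \cdot 5 \left(6 - 3\right)^{2} \frac{11 + 4 \cdot 4}{3 \left(3 + 4\right)} = 11 \cdot 5 \cdot 3^{2} \frac{11 + 16}{3 \cdot 7} = 11 \cdot 5 \cdot 9 \cdot \frac{1}{3} \cdot \frac{1}{7} \cdot 27 = 11 \cdot 45 \cdot \frac{9}{7} = 495 \cdot \frac{9}{7} = \frac{4455}{7}$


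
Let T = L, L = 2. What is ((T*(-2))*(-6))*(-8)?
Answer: -192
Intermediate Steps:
T = 2
((T*(-2))*(-6))*(-8) = ((2*(-2))*(-6))*(-8) = -4*(-6)*(-8) = 24*(-8) = -192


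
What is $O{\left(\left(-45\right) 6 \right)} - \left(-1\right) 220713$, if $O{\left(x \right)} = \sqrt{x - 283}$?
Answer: $220713 + i \sqrt{553} \approx 2.2071 \cdot 10^{5} + 23.516 i$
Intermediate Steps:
$O{\left(x \right)} = \sqrt{-283 + x}$
$O{\left(\left(-45\right) 6 \right)} - \left(-1\right) 220713 = \sqrt{-283 - 270} - \left(-1\right) 220713 = \sqrt{-283 - 270} - -220713 = \sqrt{-553} + 220713 = i \sqrt{553} + 220713 = 220713 + i \sqrt{553}$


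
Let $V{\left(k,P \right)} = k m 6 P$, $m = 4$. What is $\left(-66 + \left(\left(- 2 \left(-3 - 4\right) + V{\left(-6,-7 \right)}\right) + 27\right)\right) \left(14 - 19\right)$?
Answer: $-4915$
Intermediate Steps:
$V{\left(k,P \right)} = 24 P k$ ($V{\left(k,P \right)} = k 4 \cdot 6 P = 4 k 6 P = 24 P k$)
$\left(-66 + \left(\left(- 2 \left(-3 - 4\right) + V{\left(-6,-7 \right)}\right) + 27\right)\right) \left(14 - 19\right) = \left(-66 + \left(\left(- 2 \left(-3 - 4\right) + 24 \left(-7\right) \left(-6\right)\right) + 27\right)\right) \left(14 - 19\right) = \left(-66 + \left(\left(\left(-2\right) \left(-7\right) + 1008\right) + 27\right)\right) \left(-5\right) = \left(-66 + \left(\left(14 + 1008\right) + 27\right)\right) \left(-5\right) = \left(-66 + \left(1022 + 27\right)\right) \left(-5\right) = \left(-66 + 1049\right) \left(-5\right) = 983 \left(-5\right) = -4915$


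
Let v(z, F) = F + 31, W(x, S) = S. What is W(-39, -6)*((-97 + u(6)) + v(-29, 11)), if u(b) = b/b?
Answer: 324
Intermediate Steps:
u(b) = 1
v(z, F) = 31 + F
W(-39, -6)*((-97 + u(6)) + v(-29, 11)) = -6*((-97 + 1) + (31 + 11)) = -6*(-96 + 42) = -6*(-54) = 324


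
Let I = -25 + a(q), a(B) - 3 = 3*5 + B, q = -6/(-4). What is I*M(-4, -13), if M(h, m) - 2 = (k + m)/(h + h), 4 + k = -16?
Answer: -539/16 ≈ -33.688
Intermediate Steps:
k = -20 (k = -4 - 16 = -20)
q = 3/2 (q = -6*(-¼) = 3/2 ≈ 1.5000)
a(B) = 18 + B (a(B) = 3 + (3*5 + B) = 3 + (15 + B) = 18 + B)
M(h, m) = 2 + (-20 + m)/(2*h) (M(h, m) = 2 + (-20 + m)/(h + h) = 2 + (-20 + m)/((2*h)) = 2 + (-20 + m)*(1/(2*h)) = 2 + (-20 + m)/(2*h))
I = -11/2 (I = -25 + (18 + 3/2) = -25 + 39/2 = -11/2 ≈ -5.5000)
I*M(-4, -13) = -11*(-20 - 13 + 4*(-4))/(4*(-4)) = -11*(-1)*(-20 - 13 - 16)/(4*4) = -11*(-1)*(-49)/(4*4) = -11/2*49/8 = -539/16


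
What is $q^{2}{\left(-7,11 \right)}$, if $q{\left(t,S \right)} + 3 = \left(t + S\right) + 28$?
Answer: $841$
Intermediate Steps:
$q{\left(t,S \right)} = 25 + S + t$ ($q{\left(t,S \right)} = -3 + \left(\left(t + S\right) + 28\right) = -3 + \left(\left(S + t\right) + 28\right) = -3 + \left(28 + S + t\right) = 25 + S + t$)
$q^{2}{\left(-7,11 \right)} = \left(25 + 11 - 7\right)^{2} = 29^{2} = 841$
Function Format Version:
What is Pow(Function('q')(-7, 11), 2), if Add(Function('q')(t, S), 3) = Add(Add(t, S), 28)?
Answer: 841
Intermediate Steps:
Function('q')(t, S) = Add(25, S, t) (Function('q')(t, S) = Add(-3, Add(Add(t, S), 28)) = Add(-3, Add(Add(S, t), 28)) = Add(-3, Add(28, S, t)) = Add(25, S, t))
Pow(Function('q')(-7, 11), 2) = Pow(Add(25, 11, -7), 2) = Pow(29, 2) = 841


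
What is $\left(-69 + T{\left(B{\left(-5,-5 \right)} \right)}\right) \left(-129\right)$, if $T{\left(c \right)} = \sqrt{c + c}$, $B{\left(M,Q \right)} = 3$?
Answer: $8901 - 129 \sqrt{6} \approx 8585.0$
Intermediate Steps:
$T{\left(c \right)} = \sqrt{2} \sqrt{c}$ ($T{\left(c \right)} = \sqrt{2 c} = \sqrt{2} \sqrt{c}$)
$\left(-69 + T{\left(B{\left(-5,-5 \right)} \right)}\right) \left(-129\right) = \left(-69 + \sqrt{2} \sqrt{3}\right) \left(-129\right) = \left(-69 + \sqrt{6}\right) \left(-129\right) = 8901 - 129 \sqrt{6}$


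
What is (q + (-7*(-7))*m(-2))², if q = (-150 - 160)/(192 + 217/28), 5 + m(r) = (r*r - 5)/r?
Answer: 125910715921/2553604 ≈ 49307.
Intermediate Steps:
m(r) = -5 + (-5 + r²)/r (m(r) = -5 + (r*r - 5)/r = -5 + (r² - 5)/r = -5 + (-5 + r²)/r)
q = -1240/799 (q = -310/(192 + 217*(1/28)) = -310/(192 + 31/4) = -310/799/4 = -310*4/799 = -1240/799 ≈ -1.5519)
(q + (-7*(-7))*m(-2))² = (-1240/799 + (-7*(-7))*(-5 - 2 - 5/(-2)))² = (-1240/799 + 49*(-5 - 2 - 5*(-½)))² = (-1240/799 + 49*(-5 - 2 + 5/2))² = (-1240/799 + 49*(-9/2))² = (-1240/799 - 441/2)² = (-354839/1598)² = 125910715921/2553604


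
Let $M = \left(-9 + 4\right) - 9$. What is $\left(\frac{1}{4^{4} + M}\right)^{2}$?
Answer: $\frac{1}{58564} \approx 1.7075 \cdot 10^{-5}$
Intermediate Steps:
$M = -14$ ($M = -5 - 9 = -14$)
$\left(\frac{1}{4^{4} + M}\right)^{2} = \left(\frac{1}{4^{4} - 14}\right)^{2} = \left(\frac{1}{256 - 14}\right)^{2} = \left(\frac{1}{242}\right)^{2} = \frac{1}{58564}$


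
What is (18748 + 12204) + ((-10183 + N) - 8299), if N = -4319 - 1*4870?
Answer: 3281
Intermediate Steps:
N = -9189 (N = -4319 - 4870 = -9189)
(18748 + 12204) + ((-10183 + N) - 8299) = (18748 + 12204) + ((-10183 - 9189) - 8299) = 30952 + (-19372 - 8299) = 30952 - 27671 = 3281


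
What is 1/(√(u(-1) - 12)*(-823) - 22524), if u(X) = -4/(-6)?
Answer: -33786/772510457 + 823*I*√102/1545020914 ≈ -4.3735e-5 + 5.3798e-6*I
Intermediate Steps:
u(X) = ⅔ (u(X) = -4*(-⅙) = ⅔)
1/(√(u(-1) - 12)*(-823) - 22524) = 1/(√(⅔ - 12)*(-823) - 22524) = 1/(√(-34/3)*(-823) - 22524) = 1/((I*√102/3)*(-823) - 22524) = 1/(-823*I*√102/3 - 22524) = 1/(-22524 - 823*I*√102/3)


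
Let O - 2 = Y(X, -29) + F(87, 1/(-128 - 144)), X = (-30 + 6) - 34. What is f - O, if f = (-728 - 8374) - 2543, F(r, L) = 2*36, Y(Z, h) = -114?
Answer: -11605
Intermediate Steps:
X = -58 (X = -24 - 34 = -58)
F(r, L) = 72
O = -40 (O = 2 + (-114 + 72) = 2 - 42 = -40)
f = -11645 (f = -9102 - 2543 = -11645)
f - O = -11645 - 1*(-40) = -11645 + 40 = -11605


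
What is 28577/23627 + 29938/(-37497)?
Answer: 364206643/885941619 ≈ 0.41110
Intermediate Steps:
28577/23627 + 29938/(-37497) = 28577*(1/23627) + 29938*(-1/37497) = 28577/23627 - 29938/37497 = 364206643/885941619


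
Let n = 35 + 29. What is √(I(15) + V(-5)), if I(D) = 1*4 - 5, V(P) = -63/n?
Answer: I*√127/8 ≈ 1.4087*I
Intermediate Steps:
n = 64
V(P) = -63/64
I(D) = -1 (I(D) = 4 - 5 = -1)
√(I(15) + V(-5)) = √(-1 - 63/64) = √(-127/64) = I*√127/8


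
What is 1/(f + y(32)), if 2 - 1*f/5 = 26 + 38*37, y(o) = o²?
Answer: -1/6126 ≈ -0.00016324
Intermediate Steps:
f = -7150 (f = 10 - 5*(26 + 38*37) = 10 - 5*(26 + 1406) = 10 - 5*1432 = 10 - 7160 = -7150)
1/(f + y(32)) = 1/(-7150 + 32²) = 1/(-7150 + 1024) = 1/(-6126) = -1/6126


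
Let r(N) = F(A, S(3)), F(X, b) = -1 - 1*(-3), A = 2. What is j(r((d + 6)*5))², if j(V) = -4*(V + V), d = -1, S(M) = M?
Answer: 256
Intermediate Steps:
F(X, b) = 2 (F(X, b) = -1 + 3 = 2)
r(N) = 2
j(V) = -8*V
j(r((d + 6)*5))² = (-8*2)² = (-16)² = 256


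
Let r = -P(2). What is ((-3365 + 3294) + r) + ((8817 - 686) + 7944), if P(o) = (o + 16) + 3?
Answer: 15983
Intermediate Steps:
P(o) = 19 + o (P(o) = (16 + o) + 3 = 19 + o)
r = -21 (r = -(19 + 2) = -1*21 = -21)
((-3365 + 3294) + r) + ((8817 - 686) + 7944) = ((-3365 + 3294) - 21) + ((8817 - 686) + 7944) = (-71 - 21) + (8131 + 7944) = -92 + 16075 = 15983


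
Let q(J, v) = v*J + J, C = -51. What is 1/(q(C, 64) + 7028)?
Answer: 1/3713 ≈ 0.00026932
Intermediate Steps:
q(J, v) = J + J*v (q(J, v) = J*v + J = J + J*v)
1/(q(C, 64) + 7028) = 1/(-51*(1 + 64) + 7028) = 1/(-51*65 + 7028) = 1/(-3315 + 7028) = 1/3713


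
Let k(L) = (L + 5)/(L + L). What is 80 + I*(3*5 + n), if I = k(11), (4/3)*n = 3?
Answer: 1018/11 ≈ 92.545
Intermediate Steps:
n = 9/4 (n = (¾)*3 = 9/4 ≈ 2.2500)
k(L) = (5 + L)/(2*L) (k(L) = (5 + L)/((2*L)) = (5 + L)*(1/(2*L)) = (5 + L)/(2*L))
I = 8/11 (I = (½)*(5 + 11)/11 = (½)*(1/11)*16 = 8/11 ≈ 0.72727)
80 + I*(3*5 + n) = 80 + 8*(3*5 + 9/4)/11 = 80 + 8*(15 + 9/4)/11 = 80 + (8/11)*(69/4) = 80 + 138/11 = 1018/11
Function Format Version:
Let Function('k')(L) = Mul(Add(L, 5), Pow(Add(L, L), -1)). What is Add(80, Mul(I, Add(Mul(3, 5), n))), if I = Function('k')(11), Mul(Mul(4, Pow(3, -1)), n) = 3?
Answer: Rational(1018, 11) ≈ 92.545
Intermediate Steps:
n = Rational(9, 4) (n = Mul(Rational(3, 4), 3) = Rational(9, 4) ≈ 2.2500)
Function('k')(L) = Mul(Rational(1, 2), Pow(L, -1), Add(5, L)) (Function('k')(L) = Mul(Add(5, L), Pow(Mul(2, L), -1)) = Mul(Add(5, L), Mul(Rational(1, 2), Pow(L, -1))) = Mul(Rational(1, 2), Pow(L, -1), Add(5, L)))
I = Rational(8, 11) (I = Mul(Rational(1, 2), Pow(11, -1), Add(5, 11)) = Mul(Rational(1, 2), Rational(1, 11), 16) = Rational(8, 11) ≈ 0.72727)
Add(80, Mul(I, Add(Mul(3, 5), n))) = Add(80, Mul(Rational(8, 11), Add(Mul(3, 5), Rational(9, 4)))) = Add(80, Mul(Rational(8, 11), Add(15, Rational(9, 4)))) = Add(80, Mul(Rational(8, 11), Rational(69, 4))) = Add(80, Rational(138, 11)) = Rational(1018, 11)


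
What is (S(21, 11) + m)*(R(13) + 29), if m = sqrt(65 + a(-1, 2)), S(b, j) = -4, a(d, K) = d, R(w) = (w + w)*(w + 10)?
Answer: 2508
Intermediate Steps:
R(w) = 2*w*(10 + w) (R(w) = (2*w)*(10 + w) = 2*w*(10 + w))
m = 8 (m = sqrt(65 - 1) = sqrt(64) = 8)
(S(21, 11) + m)*(R(13) + 29) = (-4 + 8)*(2*13*(10 + 13) + 29) = 4*(2*13*23 + 29) = 4*(598 + 29) = 4*627 = 2508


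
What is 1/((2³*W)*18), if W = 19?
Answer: 1/2736 ≈ 0.00036550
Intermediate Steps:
1/((2³*W)*18) = 1/((2³*19)*18) = 1/((8*19)*18) = 1/(152*18) = 1/2736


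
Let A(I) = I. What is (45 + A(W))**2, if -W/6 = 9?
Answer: 81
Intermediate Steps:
W = -54 (W = -6*9 = -54)
(45 + A(W))**2 = (45 - 54)**2 = (-9)**2 = 81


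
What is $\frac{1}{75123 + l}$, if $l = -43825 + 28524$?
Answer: $\frac{1}{59822} \approx 1.6716 \cdot 10^{-5}$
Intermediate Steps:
$l = -15301$
$\frac{1}{75123 + l} = \frac{1}{75123 - 15301} = \frac{1}{59822}$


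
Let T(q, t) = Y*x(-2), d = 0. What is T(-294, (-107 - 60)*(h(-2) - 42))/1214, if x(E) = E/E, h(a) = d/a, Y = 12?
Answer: 6/607 ≈ 0.0098847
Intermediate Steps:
h(a) = 0 (h(a) = 0/a = 0)
x(E) = 1
T(q, t) = 12 (T(q, t) = 12*1 = 12)
T(-294, (-107 - 60)*(h(-2) - 42))/1214 = 12/1214 = 12*(1/1214) = 6/607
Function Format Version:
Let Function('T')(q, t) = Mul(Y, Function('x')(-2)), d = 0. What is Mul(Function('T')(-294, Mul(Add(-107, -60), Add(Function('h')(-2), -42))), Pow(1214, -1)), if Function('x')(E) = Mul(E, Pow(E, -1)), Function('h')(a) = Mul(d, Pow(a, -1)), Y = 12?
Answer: Rational(6, 607) ≈ 0.0098847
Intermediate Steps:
Function('h')(a) = 0 (Function('h')(a) = Mul(0, Pow(a, -1)) = 0)
Function('x')(E) = 1
Function('T')(q, t) = 12 (Function('T')(q, t) = Mul(12, 1) = 12)
Mul(Function('T')(-294, Mul(Add(-107, -60), Add(Function('h')(-2), -42))), Pow(1214, -1)) = Mul(12, Pow(1214, -1)) = Mul(12, Rational(1, 1214)) = Rational(6, 607)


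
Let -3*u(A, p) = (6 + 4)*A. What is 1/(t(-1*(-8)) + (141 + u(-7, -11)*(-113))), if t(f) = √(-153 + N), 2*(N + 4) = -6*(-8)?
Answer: -22461/56056366 - 9*I*√133/56056366 ≈ -0.00040069 - 1.8516e-6*I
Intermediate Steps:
N = 20 (N = -4 + (-6*(-8))/2 = -4 + (½)*48 = -4 + 24 = 20)
u(A, p) = -10*A/3 (u(A, p) = -(6 + 4)*A/3 = -10*A/3)
t(f) = I*√133 (t(f) = √(-153 + 20) = √(-133) = I*√133)
1/(t(-1*(-8)) + (141 + u(-7, -11)*(-113))) = 1/(I*√133 + (141 - 10/3*(-7)*(-113))) = 1/(I*√133 + (141 + (70/3)*(-113))) = 1/(I*√133 + (141 - 7910/3)) = 1/(I*√133 - 7487/3) = 1/(-7487/3 + I*√133)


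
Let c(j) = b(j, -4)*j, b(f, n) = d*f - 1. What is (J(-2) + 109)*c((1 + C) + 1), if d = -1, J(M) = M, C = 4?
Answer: -4494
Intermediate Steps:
b(f, n) = -1 - f (b(f, n) = -f - 1 = -1 - f)
c(j) = j*(-1 - j) (c(j) = (-1 - j)*j = j*(-1 - j))
(J(-2) + 109)*c((1 + C) + 1) = (-2 + 109)*(-((1 + 4) + 1)*(1 + ((1 + 4) + 1))) = 107*(-(5 + 1)*(1 + (5 + 1))) = 107*(-1*6*(1 + 6)) = 107*(-1*6*7) = 107*(-42) = -4494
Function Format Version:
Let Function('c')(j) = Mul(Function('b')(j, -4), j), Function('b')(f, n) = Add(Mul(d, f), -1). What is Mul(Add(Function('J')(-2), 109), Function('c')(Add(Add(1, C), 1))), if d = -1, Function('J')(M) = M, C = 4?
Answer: -4494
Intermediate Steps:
Function('b')(f, n) = Add(-1, Mul(-1, f)) (Function('b')(f, n) = Add(Mul(-1, f), -1) = Add(-1, Mul(-1, f)))
Function('c')(j) = Mul(j, Add(-1, Mul(-1, j))) (Function('c')(j) = Mul(Add(-1, Mul(-1, j)), j) = Mul(j, Add(-1, Mul(-1, j))))
Mul(Add(Function('J')(-2), 109), Function('c')(Add(Add(1, C), 1))) = Mul(Add(-2, 109), Mul(-1, Add(Add(1, 4), 1), Add(1, Add(Add(1, 4), 1)))) = Mul(107, Mul(-1, Add(5, 1), Add(1, Add(5, 1)))) = Mul(107, Mul(-1, 6, Add(1, 6))) = Mul(107, Mul(-1, 6, 7)) = Mul(107, -42) = -4494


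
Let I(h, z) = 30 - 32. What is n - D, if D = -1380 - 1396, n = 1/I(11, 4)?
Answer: 5551/2 ≈ 2775.5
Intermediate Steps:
I(h, z) = -2
n = -½ (n = 1/(-2) = -½ ≈ -0.50000)
D = -2776
n - D = -½ - 1*(-2776) = -½ + 2776 = 5551/2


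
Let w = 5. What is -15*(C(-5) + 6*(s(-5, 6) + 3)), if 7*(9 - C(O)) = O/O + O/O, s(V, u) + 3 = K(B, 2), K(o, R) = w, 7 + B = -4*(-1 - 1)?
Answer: -4065/7 ≈ -580.71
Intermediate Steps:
B = 1 (B = -7 - 4*(-1 - 1) = -7 - 4*(-2) = -7 + 8 = 1)
K(o, R) = 5
s(V, u) = 2 (s(V, u) = -3 + 5 = 2)
C(O) = 61/7 (C(O) = 9 - (O/O + O/O)/7 = 9 - (1 + 1)/7 = 9 - ⅐*2 = 9 - 2/7 = 61/7)
-15*(C(-5) + 6*(s(-5, 6) + 3)) = -15*(61/7 + 6*(2 + 3)) = -15*(61/7 + 6*5) = -15*(61/7 + 30) = -15*271/7 = -4065/7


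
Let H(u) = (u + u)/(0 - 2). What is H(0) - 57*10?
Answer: -570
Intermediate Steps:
H(u) = -u (H(u) = (2*u)/(-2) = (2*u)*(-½) = -u)
H(0) - 57*10 = -1*0 - 57*10 = 0 - 570 = -570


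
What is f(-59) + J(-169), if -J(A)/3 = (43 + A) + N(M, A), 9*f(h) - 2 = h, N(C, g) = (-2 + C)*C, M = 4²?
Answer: -901/3 ≈ -300.33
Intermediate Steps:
M = 16
N(C, g) = C*(-2 + C)
f(h) = 2/9 + h/9
J(A) = -801 - 3*A (J(A) = -3*((43 + A) + 16*(-2 + 16)) = -3*((43 + A) + 16*14) = -3*((43 + A) + 224) = -3*(267 + A) = -801 - 3*A)
f(-59) + J(-169) = (2/9 + (⅑)*(-59)) + (-801 - 3*(-169)) = (2/9 - 59/9) + (-801 + 507) = -19/3 - 294 = -901/3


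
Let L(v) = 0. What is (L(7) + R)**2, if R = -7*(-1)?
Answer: 49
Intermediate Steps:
R = 7
(L(7) + R)**2 = (0 + 7)**2 = 7**2 = 49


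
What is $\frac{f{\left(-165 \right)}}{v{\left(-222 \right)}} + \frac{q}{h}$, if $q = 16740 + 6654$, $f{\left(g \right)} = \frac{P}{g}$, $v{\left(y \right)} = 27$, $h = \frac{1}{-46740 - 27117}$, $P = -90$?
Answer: $- \frac{171053255140}{99} \approx -1.7278 \cdot 10^{9}$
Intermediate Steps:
$h = - \frac{1}{73857}$ ($h = \frac{1}{-73857} = - \frac{1}{73857} \approx -1.354 \cdot 10^{-5}$)
$f{\left(g \right)} = - \frac{90}{g}$
$q = 23394$
$\frac{f{\left(-165 \right)}}{v{\left(-222 \right)}} + \frac{q}{h} = \frac{\left(-90\right) \frac{1}{-165}}{27} + \frac{23394}{- \frac{1}{73857}} = \left(-90\right) \left(- \frac{1}{165}\right) \frac{1}{27} + 23394 \left(-73857\right) = \frac{6}{11} \cdot \frac{1}{27} - 1727810658 = \frac{2}{99} - 1727810658 = - \frac{171053255140}{99}$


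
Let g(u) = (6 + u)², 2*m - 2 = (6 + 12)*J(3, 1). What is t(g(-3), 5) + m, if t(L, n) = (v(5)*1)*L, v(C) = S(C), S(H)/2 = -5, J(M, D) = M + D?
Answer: -53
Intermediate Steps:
J(M, D) = D + M
S(H) = -10 (S(H) = 2*(-5) = -10)
v(C) = -10
m = 37 (m = 1 + ((6 + 12)*(1 + 3))/2 = 1 + (18*4)/2 = 1 + (½)*72 = 1 + 36 = 37)
t(L, n) = -10*L (t(L, n) = (-10*1)*L = -10*L)
t(g(-3), 5) + m = -10*(6 - 3)² + 37 = -10*3² + 37 = -10*9 + 37 = -90 + 37 = -53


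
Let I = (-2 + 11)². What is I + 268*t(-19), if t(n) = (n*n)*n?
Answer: -1838131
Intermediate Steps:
I = 81 (I = 9² = 81)
t(n) = n³ (t(n) = n²*n = n³)
I + 268*t(-19) = 81 + 268*(-19)³ = 81 + 268*(-6859) = 81 - 1838212 = -1838131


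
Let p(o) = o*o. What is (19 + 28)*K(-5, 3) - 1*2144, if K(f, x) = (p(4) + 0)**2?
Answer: 9888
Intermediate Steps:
p(o) = o**2
K(f, x) = 256 (K(f, x) = (4**2 + 0)**2 = (16 + 0)**2 = 16**2 = 256)
(19 + 28)*K(-5, 3) - 1*2144 = (19 + 28)*256 - 1*2144 = 47*256 - 2144 = 12032 - 2144 = 9888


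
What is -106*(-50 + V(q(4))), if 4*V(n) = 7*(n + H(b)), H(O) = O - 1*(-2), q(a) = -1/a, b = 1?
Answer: 38319/8 ≈ 4789.9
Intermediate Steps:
H(O) = 2 + O (H(O) = O + 2 = 2 + O)
V(n) = 21/4 + 7*n/4 (V(n) = (7*(n + (2 + 1)))/4 = (7*(n + 3))/4 = (7*(3 + n))/4 = (21 + 7*n)/4 = 21/4 + 7*n/4)
-106*(-50 + V(q(4))) = -106*(-50 + (21/4 + 7*(-1/4)/4)) = -106*(-50 + (21/4 + 7*(-1*1/4)/4)) = -106*(-50 + (21/4 + (7/4)*(-1/4))) = -106*(-50 + (21/4 - 7/16)) = -106*(-50 + 77/16) = -106*(-723/16) = 38319/8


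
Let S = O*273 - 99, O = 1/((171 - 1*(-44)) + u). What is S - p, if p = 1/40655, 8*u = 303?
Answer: -1150496134/11749295 ≈ -97.920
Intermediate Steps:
u = 303/8 (u = (⅛)*303 = 303/8 ≈ 37.875)
O = 8/2023 (O = 1/((171 - 1*(-44)) + 303/8) = 1/((171 + 44) + 303/8) = 1/(215 + 303/8) = 1/(2023/8) = 8/2023 ≈ 0.0039545)
S = -28299/289 (S = (8/2023)*273 - 99 = 312/289 - 99 = -28299/289 ≈ -97.920)
p = 1/40655 ≈ 2.4597e-5
S - p = -28299/289 - 1*1/40655 = -28299/289 - 1/40655 = -1150496134/11749295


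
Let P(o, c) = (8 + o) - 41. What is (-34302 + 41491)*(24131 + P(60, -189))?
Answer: 173671862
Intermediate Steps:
P(o, c) = -33 + o
(-34302 + 41491)*(24131 + P(60, -189)) = (-34302 + 41491)*(24131 + (-33 + 60)) = 7189*(24131 + 27) = 7189*24158 = 173671862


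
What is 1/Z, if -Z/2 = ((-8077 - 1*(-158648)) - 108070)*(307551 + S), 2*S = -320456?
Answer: -1/12522749646 ≈ -7.9855e-11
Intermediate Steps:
S = -160228 (S = (½)*(-320456) = -160228)
Z = -12522749646 (Z = -2*((-8077 - 1*(-158648)) - 108070)*(307551 - 160228) = -2*((-8077 + 158648) - 108070)*147323 = -2*(150571 - 108070)*147323 = -85002*147323 = -2*6261374823 = -12522749646)
1/Z = 1/(-12522749646) = -1/12522749646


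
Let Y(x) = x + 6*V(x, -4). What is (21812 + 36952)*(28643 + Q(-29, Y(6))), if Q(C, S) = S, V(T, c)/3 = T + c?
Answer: 1685645340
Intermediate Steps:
V(T, c) = 3*T + 3*c (V(T, c) = 3*(T + c) = 3*T + 3*c)
Y(x) = -72 + 19*x (Y(x) = x + 6*(3*x + 3*(-4)) = x + 6*(3*x - 12) = x + 6*(-12 + 3*x) = x + (-72 + 18*x) = -72 + 19*x)
(21812 + 36952)*(28643 + Q(-29, Y(6))) = (21812 + 36952)*(28643 + (-72 + 19*6)) = 58764*(28643 + (-72 + 114)) = 58764*(28643 + 42) = 58764*28685 = 1685645340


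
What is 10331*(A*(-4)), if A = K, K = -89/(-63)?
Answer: -3677836/63 ≈ -58378.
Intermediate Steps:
K = 89/63 (K = -89*(-1/63) = 89/63 ≈ 1.4127)
A = 89/63 ≈ 1.4127
10331*(A*(-4)) = 10331*((89/63)*(-4)) = 10331*(-356/63) = -3677836/63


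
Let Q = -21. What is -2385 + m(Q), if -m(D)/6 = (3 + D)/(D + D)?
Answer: -16713/7 ≈ -2387.6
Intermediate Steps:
m(D) = -3*(3 + D)/D (m(D) = -6*(3 + D)/(D + D) = -6*(3 + D)/(2*D) = -6*(3 + D)*1/(2*D) = -3*(3 + D)/D)
-2385 + m(Q) = -2385 + (-3 - 9/(-21)) = -2385 + (-3 - 9*(-1/21)) = -2385 + (-3 + 3/7) = -2385 - 18/7 = -16713/7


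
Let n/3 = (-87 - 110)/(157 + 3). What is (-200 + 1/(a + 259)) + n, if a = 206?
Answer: -3030931/14880 ≈ -203.69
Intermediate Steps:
n = -591/160 (n = 3*((-87 - 110)/(157 + 3)) = 3*(-197/160) = -591/160 ≈ -3.6937)
(-200 + 1/(a + 259)) + n = (-200 + 1/(206 + 259)) - 591/160 = (-200 + 1/465) - 591/160 = -92999/465 - 591/160 = -3030931/14880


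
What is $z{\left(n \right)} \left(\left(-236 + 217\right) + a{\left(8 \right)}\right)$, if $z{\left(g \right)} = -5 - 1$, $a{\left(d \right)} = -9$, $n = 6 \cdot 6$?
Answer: $168$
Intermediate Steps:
$n = 36$
$z{\left(g \right)} = -6$
$z{\left(n \right)} \left(\left(-236 + 217\right) + a{\left(8 \right)}\right) = - 6 \left(\left(-236 + 217\right) - 9\right) = - 6 \left(-19 - 9\right) = \left(-6\right) \left(-28\right) = 168$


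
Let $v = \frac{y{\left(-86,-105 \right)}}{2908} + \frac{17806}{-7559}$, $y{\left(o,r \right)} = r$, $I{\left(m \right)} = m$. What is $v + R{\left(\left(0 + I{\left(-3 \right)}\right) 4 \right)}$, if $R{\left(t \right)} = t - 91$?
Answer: $- \frac{2316675459}{21981572} \approx -105.39$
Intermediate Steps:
$R{\left(t \right)} = -91 + t$
$v = - \frac{52573543}{21981572}$ ($v = - \frac{105}{2908} + \frac{17806}{-7559} = \left(-105\right) \frac{1}{2908} + 17806 \left(- \frac{1}{7559}\right) = - \frac{105}{2908} - \frac{17806}{7559} = - \frac{52573543}{21981572} \approx -2.3917$)
$v + R{\left(\left(0 + I{\left(-3 \right)}\right) 4 \right)} = - \frac{52573543}{21981572} - \left(91 - \left(0 - 3\right) 4\right) = - \frac{52573543}{21981572} - 103 = - \frac{2316675459}{21981572}$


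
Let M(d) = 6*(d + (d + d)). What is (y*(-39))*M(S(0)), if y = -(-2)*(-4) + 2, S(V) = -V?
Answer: 0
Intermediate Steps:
M(d) = 18*d (M(d) = 6*(d + 2*d) = 6*(3*d) = 18*d)
y = -6 (y = -1*8 + 2 = -8 + 2 = -6)
(y*(-39))*M(S(0)) = (-6*(-39))*(18*(-1*0)) = 234*(18*0) = 234*0 = 0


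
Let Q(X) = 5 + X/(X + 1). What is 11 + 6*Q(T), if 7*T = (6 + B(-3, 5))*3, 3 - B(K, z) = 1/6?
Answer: 3065/67 ≈ 45.746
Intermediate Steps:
B(K, z) = 17/6 (B(K, z) = 3 - 1/6 = 17/6)
T = 53/14 (T = ((6 + 17/6)*3)/7 = ((53/6)*3)/7 = (1/7)*(53/2) = 53/14 ≈ 3.7857)
Q(X) = 5 + X/(1 + X)
11 + 6*Q(T) = 11 + 6*((5 + 6*(53/14))/(1 + 53/14)) = 11 + 6*((5 + 159/7)/(67/14)) = 11 + 6*((14/67)*(194/7)) = 11 + 6*(388/67) = 11 + 2328/67 = 3065/67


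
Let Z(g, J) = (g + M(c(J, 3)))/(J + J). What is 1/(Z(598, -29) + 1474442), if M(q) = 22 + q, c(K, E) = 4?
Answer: 29/42758506 ≈ 6.7823e-7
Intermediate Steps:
Z(g, J) = (26 + g)/(2*J) (Z(g, J) = (g + (22 + 4))/(J + J) = (g + 26)/((2*J)) = (26 + g)*(1/(2*J)) = (26 + g)/(2*J))
1/(Z(598, -29) + 1474442) = 1/((½)*(26 + 598)/(-29) + 1474442) = 1/((½)*(-1/29)*624 + 1474442) = 1/(-312/29 + 1474442) = 1/(42758506/29) = 29/42758506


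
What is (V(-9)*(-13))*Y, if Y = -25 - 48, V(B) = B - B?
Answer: 0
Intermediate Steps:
V(B) = 0
Y = -73
(V(-9)*(-13))*Y = (0*(-13))*(-73) = 0*(-73) = 0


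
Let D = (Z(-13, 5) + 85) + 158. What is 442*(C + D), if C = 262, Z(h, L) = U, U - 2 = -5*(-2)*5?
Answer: 246194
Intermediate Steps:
U = 52 (U = 2 - 5*(-2)*5 = 2 + 10*5 = 2 + 50 = 52)
Z(h, L) = 52
D = 295 (D = (52 + 85) + 158 = 137 + 158 = 295)
442*(C + D) = 442*(262 + 295) = 442*557 = 246194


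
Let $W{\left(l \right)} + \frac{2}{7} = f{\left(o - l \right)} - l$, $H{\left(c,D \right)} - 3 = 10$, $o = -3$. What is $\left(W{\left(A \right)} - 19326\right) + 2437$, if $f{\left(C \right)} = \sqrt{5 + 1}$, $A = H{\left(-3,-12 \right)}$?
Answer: $- \frac{118316}{7} + \sqrt{6} \approx -16900.0$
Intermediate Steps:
$H{\left(c,D \right)} = 13$ ($H{\left(c,D \right)} = 3 + 10 = 13$)
$A = 13$
$f{\left(C \right)} = \sqrt{6}$
$W{\left(l \right)} = - \frac{2}{7} + \sqrt{6} - l$ ($W{\left(l \right)} = - \frac{2}{7} - \left(l - \sqrt{6}\right) = - \frac{2}{7} + \sqrt{6} - l$)
$\left(W{\left(A \right)} - 19326\right) + 2437 = \left(\left(- \frac{2}{7} + \sqrt{6} - 13\right) - 19326\right) + 2437 = \left(\left(- \frac{93}{7} + \sqrt{6}\right) - 19326\right) + 2437 = \left(- \frac{135375}{7} + \sqrt{6}\right) + 2437 = - \frac{118316}{7} + \sqrt{6}$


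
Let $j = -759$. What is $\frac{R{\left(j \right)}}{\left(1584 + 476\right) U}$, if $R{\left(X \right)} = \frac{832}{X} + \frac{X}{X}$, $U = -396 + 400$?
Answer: $- \frac{73}{6254160} \approx -1.1672 \cdot 10^{-5}$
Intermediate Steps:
$U = 4$
$R{\left(X \right)} = 1 + \frac{832}{X}$ ($R{\left(X \right)} = \frac{832}{X} + 1 = 1 + \frac{832}{X}$)
$\frac{R{\left(j \right)}}{\left(1584 + 476\right) U} = \frac{\frac{1}{-759} \left(832 - 759\right)}{\left(1584 + 476\right) 4} = \frac{\left(- \frac{1}{759}\right) 73}{2060 \cdot 4} = - \frac{73}{759 \cdot 8240} = \left(- \frac{73}{759}\right) \frac{1}{8240} = - \frac{73}{6254160}$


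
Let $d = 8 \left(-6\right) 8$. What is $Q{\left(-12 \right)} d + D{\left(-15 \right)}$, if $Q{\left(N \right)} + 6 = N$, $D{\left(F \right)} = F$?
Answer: $6897$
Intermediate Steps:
$d = -384$ ($d = \left(-48\right) 8 = -384$)
$Q{\left(N \right)} = -6 + N$
$Q{\left(-12 \right)} d + D{\left(-15 \right)} = \left(-6 - 12\right) \left(-384\right) - 15 = \left(-18\right) \left(-384\right) - 15 = 6912 - 15 = 6897$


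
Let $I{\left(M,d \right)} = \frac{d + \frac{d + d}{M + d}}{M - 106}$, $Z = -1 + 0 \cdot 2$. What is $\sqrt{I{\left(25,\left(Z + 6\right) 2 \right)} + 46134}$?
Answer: $\frac{4 \sqrt{11444083}}{63} \approx 214.79$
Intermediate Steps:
$Z = -1$ ($Z = -1 + 0 = -1$)
$I{\left(M,d \right)} = \frac{d + \frac{2 d}{M + d}}{-106 + M}$
$\sqrt{I{\left(25,\left(Z + 6\right) 2 \right)} + 46134} = \sqrt{\frac{\left(-1 + 6\right) 2 \left(2 + 25 + \left(-1 + 6\right) 2\right)}{25^{2} - 2650 - 106 \left(-1 + 6\right) 2 + 25 \left(-1 + 6\right) 2} + 46134} = \sqrt{\frac{5 \cdot 2 \left(2 + 25 + 5 \cdot 2\right)}{625 - 2650 - 106 \cdot 5 \cdot 2 + 25 \cdot 5 \cdot 2} + 46134} = \sqrt{\frac{10 \left(2 + 25 + 10\right)}{625 - 2650 - 1060 + 25 \cdot 10} + 46134} = \sqrt{10 \frac{1}{625 - 2650 - 1060 + 250} \cdot 37 + 46134} = \sqrt{10 \frac{1}{-2835} \cdot 37 + 46134} = \sqrt{10 \left(- \frac{1}{2835}\right) 37 + 46134} = \sqrt{- \frac{74}{567} + 46134} = \sqrt{\frac{26157904}{567}} = \frac{4 \sqrt{11444083}}{63}$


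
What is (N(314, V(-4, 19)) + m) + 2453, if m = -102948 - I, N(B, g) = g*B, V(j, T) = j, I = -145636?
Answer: 43885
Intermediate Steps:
N(B, g) = B*g
m = 42688 (m = -102948 - 1*(-145636) = -102948 + 145636 = 42688)
(N(314, V(-4, 19)) + m) + 2453 = (314*(-4) + 42688) + 2453 = (-1256 + 42688) + 2453 = 41432 + 2453 = 43885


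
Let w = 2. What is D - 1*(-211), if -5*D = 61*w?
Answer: 933/5 ≈ 186.60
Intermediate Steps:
D = -122/5 (D = -61*2/5 = -⅕*122 = -122/5 ≈ -24.400)
D - 1*(-211) = -122/5 - 1*(-211) = -122/5 + 211 = 933/5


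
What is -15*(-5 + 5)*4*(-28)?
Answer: 0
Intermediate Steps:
-15*(-5 + 5)*4*(-28) = -0*4*(-28) = -15*0*(-28) = 0*(-28) = 0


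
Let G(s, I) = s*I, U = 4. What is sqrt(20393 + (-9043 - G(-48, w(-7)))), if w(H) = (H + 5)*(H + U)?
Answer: 23*sqrt(22) ≈ 107.88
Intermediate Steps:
w(H) = (4 + H)*(5 + H) (w(H) = (H + 5)*(H + 4) = (5 + H)*(4 + H) = (4 + H)*(5 + H))
G(s, I) = I*s
sqrt(20393 + (-9043 - G(-48, w(-7)))) = sqrt(20393 + (-9043 - (20 + (-7)**2 + 9*(-7))*(-48))) = sqrt(20393 + (-9043 - (20 + 49 - 63)*(-48))) = sqrt(20393 + (-9043 - 6*(-48))) = sqrt(20393 + (-9043 - 1*(-288))) = sqrt(20393 + (-9043 + 288)) = sqrt(20393 - 8755) = sqrt(11638) = 23*sqrt(22)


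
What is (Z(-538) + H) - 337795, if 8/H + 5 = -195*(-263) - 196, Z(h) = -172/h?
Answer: -1160459506361/3435399 ≈ -3.3779e+5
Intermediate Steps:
H = 2/12771 (H = 8/(-5 + (-195*(-263) - 196)) = 8/(-5 + (51285 - 196)) = 8/(-5 + 51089) = 8/51084 = 8*(1/51084) = 2/12771 ≈ 0.00015660)
(Z(-538) + H) - 337795 = (-172/(-538) + 2/12771) - 337795 = (-172*(-1/538) + 2/12771) - 337795 = (86/269 + 2/12771) - 337795 = 1098844/3435399 - 337795 = -1160459506361/3435399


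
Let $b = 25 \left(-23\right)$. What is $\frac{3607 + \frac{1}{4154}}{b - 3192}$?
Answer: $- \frac{14983479}{15648118} \approx -0.95753$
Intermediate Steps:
$b = -575$
$\frac{3607 + \frac{1}{4154}}{b - 3192} = \frac{3607 + \frac{1}{4154}}{-575 - 3192} = \frac{3607 + \frac{1}{4154}}{-3767} = \frac{14983479}{4154} \left(- \frac{1}{3767}\right) = - \frac{14983479}{15648118}$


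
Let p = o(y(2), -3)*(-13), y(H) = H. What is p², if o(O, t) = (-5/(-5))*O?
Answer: 676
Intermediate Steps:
o(O, t) = O (o(O, t) = (-5*(-⅕))*O = 1*O = O)
p = -26 (p = 2*(-13) = -26)
p² = (-26)² = 676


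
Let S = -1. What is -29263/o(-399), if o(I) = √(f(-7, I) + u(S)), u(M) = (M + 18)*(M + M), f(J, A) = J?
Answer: 29263*I*√41/41 ≈ 4570.1*I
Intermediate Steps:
u(M) = 2*M*(18 + M) (u(M) = (18 + M)*(2*M) = 2*M*(18 + M))
o(I) = I*√41 (o(I) = √(-7 + 2*(-1)*(18 - 1)) = √(-7 + 2*(-1)*17) = √(-7 - 34) = √(-41) = I*√41)
-29263/o(-399) = -29263*(-I*√41/41) = -(-29263)*I*√41/41 = 29263*I*√41/41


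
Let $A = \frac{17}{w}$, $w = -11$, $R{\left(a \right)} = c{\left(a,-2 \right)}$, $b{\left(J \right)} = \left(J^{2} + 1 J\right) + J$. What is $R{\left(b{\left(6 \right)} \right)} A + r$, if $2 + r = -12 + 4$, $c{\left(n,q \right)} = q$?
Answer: $- \frac{76}{11} \approx -6.9091$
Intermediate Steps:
$b{\left(J \right)} = J^{2} + 2 J$ ($b{\left(J \right)} = \left(J^{2} + J\right) + J = \left(J + J^{2}\right) + J = J^{2} + 2 J$)
$R{\left(a \right)} = -2$
$A = - \frac{17}{11}$ ($A = \frac{17}{-11} = 17 \left(- \frac{1}{11}\right) = - \frac{17}{11} \approx -1.5455$)
$r = -10$ ($r = -2 + \left(-12 + 4\right) = -2 - 8 = -10$)
$R{\left(b{\left(6 \right)} \right)} A + r = \left(-2\right) \left(- \frac{17}{11}\right) - 10 = \frac{34}{11} - 10 = - \frac{76}{11}$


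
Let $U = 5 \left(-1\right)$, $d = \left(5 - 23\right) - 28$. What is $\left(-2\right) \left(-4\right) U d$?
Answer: $1840$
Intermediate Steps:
$d = -46$ ($d = -18 - 28 = -46$)
$U = -5$
$\left(-2\right) \left(-4\right) U d = \left(-2\right) \left(-4\right) \left(-5\right) \left(-46\right) = 8 \left(-5\right) \left(-46\right) = \left(-40\right) \left(-46\right) = 1840$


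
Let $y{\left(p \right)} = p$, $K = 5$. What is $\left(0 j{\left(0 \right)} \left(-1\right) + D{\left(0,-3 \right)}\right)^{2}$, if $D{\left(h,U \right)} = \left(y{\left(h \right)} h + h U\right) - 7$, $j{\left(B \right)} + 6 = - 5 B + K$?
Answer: $49$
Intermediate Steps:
$j{\left(B \right)} = -1 - 5 B$ ($j{\left(B \right)} = -6 - \left(-5 + 5 B\right) = -1 - 5 B$)
$D{\left(h,U \right)} = -7 + h^{2} + U h$ ($D{\left(h,U \right)} = \left(h h + h U\right) - 7 = \left(h^{2} + U h\right) - 7 = -7 + h^{2} + U h$)
$\left(0 j{\left(0 \right)} \left(-1\right) + D{\left(0,-3 \right)}\right)^{2} = \left(0 \left(-1 - 0\right) \left(-1\right) - \left(7 - 0^{2}\right)\right)^{2} = \left(0 \left(-1 + 0\right) \left(-1\right) + \left(-7 + 0 + 0\right)\right)^{2} = \left(0 \left(\left(-1\right) \left(-1\right)\right) - 7\right)^{2} = \left(0 \cdot 1 - 7\right)^{2} = \left(0 - 7\right)^{2} = \left(-7\right)^{2} = 49$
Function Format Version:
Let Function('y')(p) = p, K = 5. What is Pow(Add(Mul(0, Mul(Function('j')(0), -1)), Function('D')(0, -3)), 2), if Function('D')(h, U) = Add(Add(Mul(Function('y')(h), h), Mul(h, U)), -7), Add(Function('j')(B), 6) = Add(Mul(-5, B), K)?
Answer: 49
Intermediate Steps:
Function('j')(B) = Add(-1, Mul(-5, B)) (Function('j')(B) = Add(-6, Add(Mul(-5, B), 5)) = Add(-6, Add(5, Mul(-5, B))) = Add(-1, Mul(-5, B)))
Function('D')(h, U) = Add(-7, Pow(h, 2), Mul(U, h)) (Function('D')(h, U) = Add(Add(Mul(h, h), Mul(h, U)), -7) = Add(Add(Pow(h, 2), Mul(U, h)), -7) = Add(-7, Pow(h, 2), Mul(U, h)))
Pow(Add(Mul(0, Mul(Function('j')(0), -1)), Function('D')(0, -3)), 2) = Pow(Add(Mul(0, Mul(Add(-1, Mul(-5, 0)), -1)), Add(-7, Pow(0, 2), Mul(-3, 0))), 2) = Pow(Add(Mul(0, Mul(Add(-1, 0), -1)), Add(-7, 0, 0)), 2) = Pow(Add(Mul(0, Mul(-1, -1)), -7), 2) = Pow(Add(Mul(0, 1), -7), 2) = Pow(Add(0, -7), 2) = Pow(-7, 2) = 49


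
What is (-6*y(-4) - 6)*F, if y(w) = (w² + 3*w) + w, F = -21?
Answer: 126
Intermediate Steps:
y(w) = w² + 4*w
(-6*y(-4) - 6)*F = (-(-24)*(4 - 4) - 6)*(-21) = (-(-24)*0 - 6)*(-21) = (-6*0 - 6)*(-21) = (0 - 6)*(-21) = -6*(-21) = 126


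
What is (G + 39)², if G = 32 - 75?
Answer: 16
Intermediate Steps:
G = -43
(G + 39)² = (-43 + 39)² = (-4)² = 16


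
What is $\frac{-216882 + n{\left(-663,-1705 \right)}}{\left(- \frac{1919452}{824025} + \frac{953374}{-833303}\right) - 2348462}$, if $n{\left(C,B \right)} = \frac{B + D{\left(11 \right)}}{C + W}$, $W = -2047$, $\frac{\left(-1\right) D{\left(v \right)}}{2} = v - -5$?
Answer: $\frac{80716969079387361945}{874030925678317004152} \approx 0.09235$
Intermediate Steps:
$D{\left(v \right)} = -10 - 2 v$ ($D{\left(v \right)} = - 2 \left(v - -5\right) = - 2 \left(v + 5\right) = - 2 \left(5 + v\right) = -10 - 2 v$)
$n{\left(C,B \right)} = \frac{-32 + B}{-2047 + C}$ ($n{\left(C,B \right)} = \frac{B - 32}{C - 2047} = \frac{B - 32}{-2047 + C} = \frac{-32 + B}{-2047 + C}$)
$\frac{-216882 + n{\left(-663,-1705 \right)}}{\left(- \frac{1919452}{824025} + \frac{953374}{-833303}\right) - 2348462} = \frac{-216882 + \frac{-32 - 1705}{-2047 - 663}}{\left(- \frac{1919452}{824025} + \frac{953374}{-833303}\right) - 2348462} = \frac{-216882 + \frac{1}{-2710} \left(-1737\right)}{\left(\left(-1919452\right) \frac{1}{824025} + 953374 \left(- \frac{1}{833303}\right)\right) - 2348462} = \frac{-216882 - - \frac{1737}{2710}}{\left(- \frac{1919452}{824025} - \frac{953374}{833303}\right) - 2348462} = \frac{-216882 + \frac{1737}{2710}}{- \frac{2385089120306}{686662504575} - 2348462} = - \frac{587748483}{2710 \left(- \frac{1612603183908333956}{686662504575}\right)} = \left(- \frac{587748483}{2710}\right) \left(- \frac{686662504575}{1612603183908333956}\right) = \frac{80716969079387361945}{874030925678317004152}$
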